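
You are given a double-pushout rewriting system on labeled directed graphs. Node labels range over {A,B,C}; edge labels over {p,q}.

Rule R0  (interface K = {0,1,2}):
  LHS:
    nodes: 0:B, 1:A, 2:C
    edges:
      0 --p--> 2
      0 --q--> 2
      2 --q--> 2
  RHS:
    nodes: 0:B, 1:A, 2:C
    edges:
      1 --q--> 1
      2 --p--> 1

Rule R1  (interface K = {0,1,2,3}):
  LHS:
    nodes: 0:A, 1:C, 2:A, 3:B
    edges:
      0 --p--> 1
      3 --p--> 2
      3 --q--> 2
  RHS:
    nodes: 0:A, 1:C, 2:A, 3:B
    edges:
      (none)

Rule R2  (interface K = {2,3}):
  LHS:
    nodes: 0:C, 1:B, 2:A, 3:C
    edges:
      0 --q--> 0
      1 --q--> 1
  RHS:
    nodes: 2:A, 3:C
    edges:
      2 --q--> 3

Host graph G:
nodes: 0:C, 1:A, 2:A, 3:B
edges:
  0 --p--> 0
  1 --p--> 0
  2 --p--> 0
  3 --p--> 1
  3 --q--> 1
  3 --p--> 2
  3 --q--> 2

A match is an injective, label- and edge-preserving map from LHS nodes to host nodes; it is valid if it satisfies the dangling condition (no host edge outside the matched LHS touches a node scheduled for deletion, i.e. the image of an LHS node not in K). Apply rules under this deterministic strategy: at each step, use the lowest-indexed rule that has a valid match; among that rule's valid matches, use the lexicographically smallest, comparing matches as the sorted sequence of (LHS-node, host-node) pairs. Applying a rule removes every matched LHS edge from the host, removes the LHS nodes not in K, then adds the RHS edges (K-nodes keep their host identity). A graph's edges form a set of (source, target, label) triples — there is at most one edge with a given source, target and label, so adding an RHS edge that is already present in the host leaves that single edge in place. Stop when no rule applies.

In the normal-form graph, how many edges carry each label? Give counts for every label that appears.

Answer: p:1

Rewrite trace:
start.  V:4 E:7  edges: 0-p->0 1-p->0 2-p->0 3-p->1 3-q->1 3-p->2 3-q->2
1. fire R1 via {0↦1, 1↦0, 2↦2, 3↦3}  →  V:4 E:4  edges: 0-p->0 2-p->0 3-p->1 3-q->1
2. fire R1 via {0↦2, 1↦0, 2↦1, 3↦3}  →  V:4 E:1  edges: 0-p->0
final graph: no rule applies after step 2
NF edges: [(0, 0, 'p')]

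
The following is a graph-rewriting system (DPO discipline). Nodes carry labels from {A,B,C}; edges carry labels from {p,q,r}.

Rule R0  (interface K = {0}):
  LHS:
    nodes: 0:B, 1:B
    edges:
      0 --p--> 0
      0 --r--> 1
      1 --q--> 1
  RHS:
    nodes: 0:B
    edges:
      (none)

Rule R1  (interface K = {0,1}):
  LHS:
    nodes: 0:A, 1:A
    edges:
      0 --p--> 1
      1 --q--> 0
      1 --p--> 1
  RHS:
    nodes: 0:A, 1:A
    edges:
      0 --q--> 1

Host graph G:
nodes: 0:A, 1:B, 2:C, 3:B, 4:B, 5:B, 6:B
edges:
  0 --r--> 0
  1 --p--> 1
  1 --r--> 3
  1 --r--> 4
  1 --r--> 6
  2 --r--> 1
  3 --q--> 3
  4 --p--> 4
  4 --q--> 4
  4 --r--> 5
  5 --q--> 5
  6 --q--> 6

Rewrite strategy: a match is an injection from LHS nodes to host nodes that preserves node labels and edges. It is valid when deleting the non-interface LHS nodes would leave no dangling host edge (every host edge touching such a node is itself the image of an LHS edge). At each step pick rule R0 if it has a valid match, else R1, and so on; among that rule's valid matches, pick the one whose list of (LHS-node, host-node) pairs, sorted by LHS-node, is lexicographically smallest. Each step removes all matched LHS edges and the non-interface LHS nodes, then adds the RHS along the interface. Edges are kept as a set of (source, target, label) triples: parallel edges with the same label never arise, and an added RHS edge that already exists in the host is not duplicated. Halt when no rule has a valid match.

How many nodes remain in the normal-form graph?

Answer: 5

Steps:
[0] host  ⇒  7 nodes, 12 edges  {0-r->0 1-p->1 1-r->3 1-r->4 1-r->6 2-r->1 3-q->3 4-p->4 4-q->4 4-r->5 5-q->5 6-q->6}
[1] R0 @ {0↦1, 1↦3}  ⇒  6 nodes, 9 edges  {0-r->0 1-r->4 1-r->6 2-r->1 4-p->4 4-q->4 4-r->5 5-q->5 6-q->6}
[2] R0 @ {0↦4, 1↦5}  ⇒  5 nodes, 6 edges  {0-r->0 1-r->4 1-r->6 2-r->1 4-q->4 6-q->6}
halt: no rule applies after step 2
NF nodes: {0:A, 1:B, 2:C, 4:B, 6:B}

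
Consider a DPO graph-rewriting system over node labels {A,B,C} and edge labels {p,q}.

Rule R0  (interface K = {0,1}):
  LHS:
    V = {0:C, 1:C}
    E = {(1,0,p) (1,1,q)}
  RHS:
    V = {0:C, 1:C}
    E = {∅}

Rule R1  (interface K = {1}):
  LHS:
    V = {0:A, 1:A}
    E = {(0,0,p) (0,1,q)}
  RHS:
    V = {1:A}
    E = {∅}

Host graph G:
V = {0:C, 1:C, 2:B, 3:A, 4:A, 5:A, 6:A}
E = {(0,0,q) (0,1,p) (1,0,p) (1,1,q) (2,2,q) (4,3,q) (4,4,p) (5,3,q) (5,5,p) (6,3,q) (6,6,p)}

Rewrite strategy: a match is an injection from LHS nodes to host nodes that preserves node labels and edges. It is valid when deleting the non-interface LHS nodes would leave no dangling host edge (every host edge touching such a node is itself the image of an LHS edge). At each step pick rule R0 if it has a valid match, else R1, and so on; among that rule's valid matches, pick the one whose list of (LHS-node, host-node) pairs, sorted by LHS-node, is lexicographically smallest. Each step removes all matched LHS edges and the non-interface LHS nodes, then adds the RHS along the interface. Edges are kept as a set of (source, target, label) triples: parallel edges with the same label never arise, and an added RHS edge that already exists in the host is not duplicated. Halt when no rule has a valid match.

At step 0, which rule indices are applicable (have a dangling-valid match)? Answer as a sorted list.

Answer: [R0,R1]

Derivation:
R0: 2 valid matches — {0↦0, 1↦1}, {0↦1, 1↦0}
R1: 3 valid matches — {0↦4, 1↦3}, {0↦5, 1↦3}, {0↦6, 1↦3}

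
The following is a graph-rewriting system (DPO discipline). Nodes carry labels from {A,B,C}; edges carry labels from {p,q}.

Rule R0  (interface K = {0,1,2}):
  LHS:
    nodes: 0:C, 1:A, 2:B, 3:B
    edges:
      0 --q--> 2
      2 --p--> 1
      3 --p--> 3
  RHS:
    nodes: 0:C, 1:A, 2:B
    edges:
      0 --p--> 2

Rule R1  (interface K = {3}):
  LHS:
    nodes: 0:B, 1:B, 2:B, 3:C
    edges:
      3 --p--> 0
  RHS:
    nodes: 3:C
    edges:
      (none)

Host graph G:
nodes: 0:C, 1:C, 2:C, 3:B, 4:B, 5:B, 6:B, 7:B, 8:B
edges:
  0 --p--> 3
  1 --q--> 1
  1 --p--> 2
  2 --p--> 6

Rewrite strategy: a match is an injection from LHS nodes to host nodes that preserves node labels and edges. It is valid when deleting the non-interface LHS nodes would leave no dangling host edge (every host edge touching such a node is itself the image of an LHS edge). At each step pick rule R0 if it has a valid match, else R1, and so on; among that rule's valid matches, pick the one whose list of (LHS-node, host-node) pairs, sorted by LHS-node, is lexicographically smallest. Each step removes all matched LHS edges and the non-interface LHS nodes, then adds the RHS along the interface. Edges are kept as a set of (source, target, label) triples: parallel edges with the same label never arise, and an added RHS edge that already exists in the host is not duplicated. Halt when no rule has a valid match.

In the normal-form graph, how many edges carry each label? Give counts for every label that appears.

initial: |V|=9 |E|=4  E = 0-p->3 1-q->1 1-p->2 2-p->6
step 1: apply R1 at {0↦3, 1↦4, 2↦5, 3↦0}  → |V|=6 |E|=3  E = 1-q->1 1-p->2 2-p->6
step 2: apply R1 at {0↦6, 1↦7, 2↦8, 3↦2}  → |V|=3 |E|=2  E = 1-q->1 1-p->2
halt: no rule applies after step 2
NF edges: [(1, 1, 'q'), (1, 2, 'p')]

Answer: p:1 q:1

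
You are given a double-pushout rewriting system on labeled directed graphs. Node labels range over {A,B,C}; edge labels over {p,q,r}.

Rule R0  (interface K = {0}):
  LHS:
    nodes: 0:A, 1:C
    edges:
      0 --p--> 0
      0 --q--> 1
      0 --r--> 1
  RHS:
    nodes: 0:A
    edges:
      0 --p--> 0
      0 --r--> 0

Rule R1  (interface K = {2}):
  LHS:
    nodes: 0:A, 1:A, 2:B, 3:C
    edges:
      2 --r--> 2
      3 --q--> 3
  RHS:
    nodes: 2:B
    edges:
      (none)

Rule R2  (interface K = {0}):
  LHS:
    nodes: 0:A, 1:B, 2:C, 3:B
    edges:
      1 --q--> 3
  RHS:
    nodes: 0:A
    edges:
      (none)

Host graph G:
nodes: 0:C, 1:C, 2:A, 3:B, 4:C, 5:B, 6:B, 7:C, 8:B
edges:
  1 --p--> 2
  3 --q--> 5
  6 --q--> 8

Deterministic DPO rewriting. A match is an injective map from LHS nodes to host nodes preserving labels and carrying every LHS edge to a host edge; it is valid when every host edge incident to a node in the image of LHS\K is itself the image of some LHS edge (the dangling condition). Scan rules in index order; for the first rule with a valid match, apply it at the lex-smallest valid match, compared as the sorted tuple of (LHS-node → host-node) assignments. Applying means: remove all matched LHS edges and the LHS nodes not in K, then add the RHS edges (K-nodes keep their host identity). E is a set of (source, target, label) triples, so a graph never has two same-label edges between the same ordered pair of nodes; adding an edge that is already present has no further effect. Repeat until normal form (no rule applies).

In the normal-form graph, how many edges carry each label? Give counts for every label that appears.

Answer: p:1

Steps:
start.  V:9 E:3  edges: 1-p->2 3-q->5 6-q->8
1. fire R2 via {0↦2, 1↦3, 2↦0, 3↦5}  →  V:6 E:2  edges: 1-p->2 6-q->8
2. fire R2 via {0↦2, 1↦6, 2↦4, 3↦8}  →  V:3 E:1  edges: 1-p->2
final graph: no rule applies after step 2
NF edges: [(1, 2, 'p')]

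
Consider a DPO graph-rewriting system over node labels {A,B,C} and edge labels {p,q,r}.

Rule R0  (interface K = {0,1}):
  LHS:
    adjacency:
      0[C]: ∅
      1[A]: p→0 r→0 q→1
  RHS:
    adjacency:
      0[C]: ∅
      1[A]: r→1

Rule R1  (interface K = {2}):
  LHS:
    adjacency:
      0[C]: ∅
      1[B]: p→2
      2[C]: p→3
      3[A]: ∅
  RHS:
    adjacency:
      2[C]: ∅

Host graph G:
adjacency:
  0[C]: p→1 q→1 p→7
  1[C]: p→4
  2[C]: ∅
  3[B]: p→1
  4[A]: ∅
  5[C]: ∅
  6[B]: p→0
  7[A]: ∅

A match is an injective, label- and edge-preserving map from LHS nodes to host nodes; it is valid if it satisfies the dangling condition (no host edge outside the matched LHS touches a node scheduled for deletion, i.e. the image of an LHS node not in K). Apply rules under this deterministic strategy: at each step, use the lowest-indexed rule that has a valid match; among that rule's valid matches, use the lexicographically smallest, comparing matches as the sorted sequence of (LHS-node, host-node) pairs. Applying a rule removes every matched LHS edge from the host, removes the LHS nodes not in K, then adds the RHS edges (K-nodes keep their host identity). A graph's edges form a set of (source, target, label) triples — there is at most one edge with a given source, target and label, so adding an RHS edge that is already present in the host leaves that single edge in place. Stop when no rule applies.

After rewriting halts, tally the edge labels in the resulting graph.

[0] host  ⇒  8 nodes, 6 edges  {0-p->1 0-q->1 0-p->7 1-p->4 3-p->1 6-p->0}
[1] R1 @ {0↦2, 1↦3, 2↦1, 3↦4}  ⇒  5 nodes, 4 edges  {0-p->1 0-q->1 0-p->7 6-p->0}
[2] R1 @ {0↦5, 1↦6, 2↦0, 3↦7}  ⇒  2 nodes, 2 edges  {0-p->1 0-q->1}
normal form: no rule applies after step 2
NF edges: [(0, 1, 'p'), (0, 1, 'q')]

Answer: p:1 q:1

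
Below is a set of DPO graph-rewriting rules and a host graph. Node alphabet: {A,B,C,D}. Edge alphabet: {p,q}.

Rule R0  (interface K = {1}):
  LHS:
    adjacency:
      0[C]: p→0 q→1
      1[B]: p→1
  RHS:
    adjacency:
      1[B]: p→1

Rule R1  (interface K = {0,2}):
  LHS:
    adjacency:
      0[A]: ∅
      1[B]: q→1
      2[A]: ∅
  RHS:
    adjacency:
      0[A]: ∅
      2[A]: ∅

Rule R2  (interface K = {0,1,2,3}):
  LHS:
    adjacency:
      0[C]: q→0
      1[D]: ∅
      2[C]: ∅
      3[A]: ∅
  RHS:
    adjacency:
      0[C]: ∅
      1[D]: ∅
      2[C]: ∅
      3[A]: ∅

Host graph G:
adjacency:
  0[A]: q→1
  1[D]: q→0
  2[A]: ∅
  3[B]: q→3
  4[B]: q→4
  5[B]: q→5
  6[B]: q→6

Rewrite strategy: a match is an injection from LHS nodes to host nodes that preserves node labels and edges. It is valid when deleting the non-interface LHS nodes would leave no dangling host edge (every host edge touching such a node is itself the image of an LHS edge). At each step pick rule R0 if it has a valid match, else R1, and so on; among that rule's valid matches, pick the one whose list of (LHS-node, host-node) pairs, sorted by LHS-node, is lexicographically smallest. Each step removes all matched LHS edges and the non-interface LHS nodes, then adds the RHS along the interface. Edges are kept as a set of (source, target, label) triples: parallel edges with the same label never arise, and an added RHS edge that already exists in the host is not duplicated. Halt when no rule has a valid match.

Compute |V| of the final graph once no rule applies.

start.  V:7 E:6  edges: 0-q->1 1-q->0 3-q->3 4-q->4 5-q->5 6-q->6
1. fire R1 via {0↦0, 1↦3, 2↦2}  →  V:6 E:5  edges: 0-q->1 1-q->0 4-q->4 5-q->5 6-q->6
2. fire R1 via {0↦0, 1↦4, 2↦2}  →  V:5 E:4  edges: 0-q->1 1-q->0 5-q->5 6-q->6
3. fire R1 via {0↦0, 1↦5, 2↦2}  →  V:4 E:3  edges: 0-q->1 1-q->0 6-q->6
4. fire R1 via {0↦0, 1↦6, 2↦2}  →  V:3 E:2  edges: 0-q->1 1-q->0
halt: no rule applies after step 4
NF nodes: {0:A, 1:D, 2:A}

Answer: 3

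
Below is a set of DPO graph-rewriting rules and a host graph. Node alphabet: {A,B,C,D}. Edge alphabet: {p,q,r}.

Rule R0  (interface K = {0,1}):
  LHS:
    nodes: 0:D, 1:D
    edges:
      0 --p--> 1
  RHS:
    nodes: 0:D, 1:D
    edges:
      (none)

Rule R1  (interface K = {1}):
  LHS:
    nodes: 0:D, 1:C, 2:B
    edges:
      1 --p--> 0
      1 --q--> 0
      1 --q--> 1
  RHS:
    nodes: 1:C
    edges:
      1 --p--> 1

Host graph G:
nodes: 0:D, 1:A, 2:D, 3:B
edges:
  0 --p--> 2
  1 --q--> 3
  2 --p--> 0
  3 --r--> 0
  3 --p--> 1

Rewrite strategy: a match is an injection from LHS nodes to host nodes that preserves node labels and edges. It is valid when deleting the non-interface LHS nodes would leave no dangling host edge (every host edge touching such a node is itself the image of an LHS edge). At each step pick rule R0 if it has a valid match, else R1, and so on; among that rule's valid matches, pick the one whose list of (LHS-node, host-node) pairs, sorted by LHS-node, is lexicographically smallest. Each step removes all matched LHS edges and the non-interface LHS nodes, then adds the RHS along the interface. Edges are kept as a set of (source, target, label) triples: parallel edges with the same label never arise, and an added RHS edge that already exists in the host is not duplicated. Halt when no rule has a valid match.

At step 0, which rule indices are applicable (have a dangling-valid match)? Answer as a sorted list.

R0: 2 valid matches — {0↦0, 1↦2}, {0↦2, 1↦0}
R1: no valid match — LHS pattern not found

Answer: [R0]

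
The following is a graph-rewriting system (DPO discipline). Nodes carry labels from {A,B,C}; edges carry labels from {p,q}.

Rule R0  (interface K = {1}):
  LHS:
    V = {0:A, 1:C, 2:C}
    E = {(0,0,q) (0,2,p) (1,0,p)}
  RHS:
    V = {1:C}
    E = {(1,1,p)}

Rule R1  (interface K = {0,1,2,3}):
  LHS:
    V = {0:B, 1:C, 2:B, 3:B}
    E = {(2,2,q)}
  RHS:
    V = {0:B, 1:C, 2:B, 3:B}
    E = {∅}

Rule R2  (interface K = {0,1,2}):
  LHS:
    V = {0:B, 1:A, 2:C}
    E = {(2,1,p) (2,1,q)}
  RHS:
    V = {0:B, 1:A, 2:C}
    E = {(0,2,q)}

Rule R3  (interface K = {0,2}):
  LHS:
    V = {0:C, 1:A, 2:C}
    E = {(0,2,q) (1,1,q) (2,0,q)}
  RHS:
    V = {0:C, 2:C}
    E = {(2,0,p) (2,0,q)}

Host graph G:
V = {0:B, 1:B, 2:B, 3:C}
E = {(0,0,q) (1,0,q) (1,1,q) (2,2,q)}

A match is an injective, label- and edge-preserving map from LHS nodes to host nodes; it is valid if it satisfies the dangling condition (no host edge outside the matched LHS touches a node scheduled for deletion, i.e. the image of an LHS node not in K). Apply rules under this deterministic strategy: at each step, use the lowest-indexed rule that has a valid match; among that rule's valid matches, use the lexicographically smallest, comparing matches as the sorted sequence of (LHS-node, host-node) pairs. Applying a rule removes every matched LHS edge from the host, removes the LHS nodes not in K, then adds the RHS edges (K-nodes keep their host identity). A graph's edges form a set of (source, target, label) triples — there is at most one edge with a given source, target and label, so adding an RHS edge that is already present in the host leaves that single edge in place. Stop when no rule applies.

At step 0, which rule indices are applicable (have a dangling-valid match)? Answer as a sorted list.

R0: no valid match — LHS pattern not found
R1: 6 valid matches — {0↦0, 1↦3, 2↦1, 3↦2}, {0↦0, 1↦3, 2↦2, 3↦1}, {0↦1, 1↦3, 2↦0, 3↦2} (+3 more)
R2: no valid match — LHS pattern not found
R3: no valid match — LHS pattern not found

Answer: [R1]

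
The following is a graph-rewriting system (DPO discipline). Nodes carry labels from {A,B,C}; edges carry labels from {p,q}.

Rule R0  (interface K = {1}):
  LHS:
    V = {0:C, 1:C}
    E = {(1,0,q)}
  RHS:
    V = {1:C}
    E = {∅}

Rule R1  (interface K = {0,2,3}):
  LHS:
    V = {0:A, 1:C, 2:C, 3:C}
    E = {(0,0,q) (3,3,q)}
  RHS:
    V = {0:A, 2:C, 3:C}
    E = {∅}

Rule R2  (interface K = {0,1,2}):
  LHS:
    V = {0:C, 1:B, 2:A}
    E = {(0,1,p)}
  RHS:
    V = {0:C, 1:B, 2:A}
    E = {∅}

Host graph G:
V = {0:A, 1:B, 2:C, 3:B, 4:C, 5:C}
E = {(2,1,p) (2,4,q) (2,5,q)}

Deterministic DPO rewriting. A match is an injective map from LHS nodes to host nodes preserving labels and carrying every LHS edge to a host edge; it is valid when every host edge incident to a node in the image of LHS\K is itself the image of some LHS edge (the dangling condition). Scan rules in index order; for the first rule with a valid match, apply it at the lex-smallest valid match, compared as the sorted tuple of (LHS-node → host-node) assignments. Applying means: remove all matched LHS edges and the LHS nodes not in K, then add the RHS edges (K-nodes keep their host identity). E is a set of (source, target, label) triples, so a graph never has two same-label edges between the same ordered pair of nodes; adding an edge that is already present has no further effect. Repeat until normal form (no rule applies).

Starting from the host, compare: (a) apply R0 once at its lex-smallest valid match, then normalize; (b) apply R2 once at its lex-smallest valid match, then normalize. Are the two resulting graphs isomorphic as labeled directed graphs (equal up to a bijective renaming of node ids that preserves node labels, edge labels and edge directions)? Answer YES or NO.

branch R0-first: apply at {0↦4, 1↦2} → |E|=2, then 2 more step(s) → NF |V|=4 |E|=0 V={0:A, 1:B, 2:C, 3:B} E=∅
branch R2-first: apply at {0↦2, 1↦1, 2↦0} → |E|=2, then 2 more step(s) → NF |V|=4 |E|=0 V={0:A, 1:B, 2:C, 3:B} E=∅
graphs isomorphic (equal up to label-preserving node renaming)

Answer: YES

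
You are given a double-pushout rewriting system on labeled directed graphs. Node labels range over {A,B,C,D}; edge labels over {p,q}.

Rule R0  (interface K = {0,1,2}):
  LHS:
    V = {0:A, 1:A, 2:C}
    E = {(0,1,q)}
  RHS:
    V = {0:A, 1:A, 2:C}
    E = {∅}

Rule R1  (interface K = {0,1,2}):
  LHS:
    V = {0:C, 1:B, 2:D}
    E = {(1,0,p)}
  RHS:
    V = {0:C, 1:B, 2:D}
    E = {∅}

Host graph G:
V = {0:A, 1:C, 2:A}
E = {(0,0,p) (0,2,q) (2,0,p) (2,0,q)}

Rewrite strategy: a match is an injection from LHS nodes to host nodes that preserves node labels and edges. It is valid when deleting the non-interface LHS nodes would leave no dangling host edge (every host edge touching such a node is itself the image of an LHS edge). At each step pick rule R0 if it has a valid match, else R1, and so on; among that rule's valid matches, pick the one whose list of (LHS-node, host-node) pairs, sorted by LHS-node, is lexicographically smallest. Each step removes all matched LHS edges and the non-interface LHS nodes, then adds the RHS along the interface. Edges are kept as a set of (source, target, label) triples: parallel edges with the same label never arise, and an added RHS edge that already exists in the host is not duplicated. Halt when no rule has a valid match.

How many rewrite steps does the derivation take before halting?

Answer: 2

Derivation:
initial: |V|=3 |E|=4  E = 0-p->0 0-q->2 2-p->0 2-q->0
step 1: apply R0 at {0↦0, 1↦2, 2↦1}  → |V|=3 |E|=3  E = 0-p->0 2-p->0 2-q->0
step 2: apply R0 at {0↦2, 1↦0, 2↦1}  → |V|=3 |E|=2  E = 0-p->0 2-p->0
normal form: no rule applies after step 2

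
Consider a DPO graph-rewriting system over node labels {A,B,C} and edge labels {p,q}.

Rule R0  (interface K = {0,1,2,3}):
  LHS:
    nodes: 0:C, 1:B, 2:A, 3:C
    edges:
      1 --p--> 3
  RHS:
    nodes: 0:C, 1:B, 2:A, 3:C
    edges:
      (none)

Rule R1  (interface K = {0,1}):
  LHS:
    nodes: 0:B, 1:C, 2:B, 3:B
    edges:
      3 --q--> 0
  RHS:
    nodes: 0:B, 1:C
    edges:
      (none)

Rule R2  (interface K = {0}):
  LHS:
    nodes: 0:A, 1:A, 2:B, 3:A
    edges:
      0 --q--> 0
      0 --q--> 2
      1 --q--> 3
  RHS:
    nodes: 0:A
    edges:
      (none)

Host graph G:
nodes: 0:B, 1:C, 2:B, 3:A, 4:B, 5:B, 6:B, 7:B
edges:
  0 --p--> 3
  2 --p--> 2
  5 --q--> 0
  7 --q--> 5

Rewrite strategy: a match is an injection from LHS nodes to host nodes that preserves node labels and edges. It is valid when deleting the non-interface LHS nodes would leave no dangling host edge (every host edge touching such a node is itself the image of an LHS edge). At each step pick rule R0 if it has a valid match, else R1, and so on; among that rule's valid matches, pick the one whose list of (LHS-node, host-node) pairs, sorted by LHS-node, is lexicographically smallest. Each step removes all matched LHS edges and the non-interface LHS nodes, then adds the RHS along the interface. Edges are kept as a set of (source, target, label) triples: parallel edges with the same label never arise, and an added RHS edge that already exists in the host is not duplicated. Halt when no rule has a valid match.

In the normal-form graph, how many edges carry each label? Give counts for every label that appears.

[0] host  ⇒  8 nodes, 4 edges  {0-p->3 2-p->2 5-q->0 7-q->5}
[1] R1 @ {0↦5, 1↦1, 2↦4, 3↦7}  ⇒  6 nodes, 3 edges  {0-p->3 2-p->2 5-q->0}
[2] R1 @ {0↦0, 1↦1, 2↦6, 3↦5}  ⇒  4 nodes, 2 edges  {0-p->3 2-p->2}
normal form: no rule applies after step 2
NF edges: [(0, 3, 'p'), (2, 2, 'p')]

Answer: p:2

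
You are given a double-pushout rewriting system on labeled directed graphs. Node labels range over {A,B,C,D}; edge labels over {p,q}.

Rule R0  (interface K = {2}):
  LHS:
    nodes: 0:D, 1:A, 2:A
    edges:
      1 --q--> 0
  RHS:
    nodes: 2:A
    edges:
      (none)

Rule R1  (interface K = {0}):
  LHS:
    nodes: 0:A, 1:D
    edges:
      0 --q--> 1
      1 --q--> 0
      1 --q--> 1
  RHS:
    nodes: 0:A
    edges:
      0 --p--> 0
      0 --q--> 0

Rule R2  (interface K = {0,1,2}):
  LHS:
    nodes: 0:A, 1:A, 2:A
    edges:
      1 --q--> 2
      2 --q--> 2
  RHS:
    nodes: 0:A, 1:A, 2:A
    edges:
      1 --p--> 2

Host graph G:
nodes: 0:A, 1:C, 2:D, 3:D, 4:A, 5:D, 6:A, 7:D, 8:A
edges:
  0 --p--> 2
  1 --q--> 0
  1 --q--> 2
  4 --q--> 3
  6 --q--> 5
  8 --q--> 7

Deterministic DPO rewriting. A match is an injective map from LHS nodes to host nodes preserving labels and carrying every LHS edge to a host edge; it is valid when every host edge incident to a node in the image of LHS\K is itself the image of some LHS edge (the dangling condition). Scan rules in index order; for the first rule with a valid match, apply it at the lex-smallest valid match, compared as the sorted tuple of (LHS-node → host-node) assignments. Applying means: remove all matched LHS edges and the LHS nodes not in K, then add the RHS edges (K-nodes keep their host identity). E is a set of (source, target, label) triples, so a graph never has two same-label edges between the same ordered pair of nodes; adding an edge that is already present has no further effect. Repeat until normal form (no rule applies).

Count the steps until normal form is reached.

Answer: 3

Steps:
start.  V:9 E:6  edges: 0-p->2 1-q->0 1-q->2 4-q->3 6-q->5 8-q->7
1. fire R0 via {0↦3, 1↦4, 2↦0}  →  V:7 E:5  edges: 0-p->2 1-q->0 1-q->2 6-q->5 8-q->7
2. fire R0 via {0↦5, 1↦6, 2↦0}  →  V:5 E:4  edges: 0-p->2 1-q->0 1-q->2 8-q->7
3. fire R0 via {0↦7, 1↦8, 2↦0}  →  V:3 E:3  edges: 0-p->2 1-q->0 1-q->2
normal form: no rule applies after step 3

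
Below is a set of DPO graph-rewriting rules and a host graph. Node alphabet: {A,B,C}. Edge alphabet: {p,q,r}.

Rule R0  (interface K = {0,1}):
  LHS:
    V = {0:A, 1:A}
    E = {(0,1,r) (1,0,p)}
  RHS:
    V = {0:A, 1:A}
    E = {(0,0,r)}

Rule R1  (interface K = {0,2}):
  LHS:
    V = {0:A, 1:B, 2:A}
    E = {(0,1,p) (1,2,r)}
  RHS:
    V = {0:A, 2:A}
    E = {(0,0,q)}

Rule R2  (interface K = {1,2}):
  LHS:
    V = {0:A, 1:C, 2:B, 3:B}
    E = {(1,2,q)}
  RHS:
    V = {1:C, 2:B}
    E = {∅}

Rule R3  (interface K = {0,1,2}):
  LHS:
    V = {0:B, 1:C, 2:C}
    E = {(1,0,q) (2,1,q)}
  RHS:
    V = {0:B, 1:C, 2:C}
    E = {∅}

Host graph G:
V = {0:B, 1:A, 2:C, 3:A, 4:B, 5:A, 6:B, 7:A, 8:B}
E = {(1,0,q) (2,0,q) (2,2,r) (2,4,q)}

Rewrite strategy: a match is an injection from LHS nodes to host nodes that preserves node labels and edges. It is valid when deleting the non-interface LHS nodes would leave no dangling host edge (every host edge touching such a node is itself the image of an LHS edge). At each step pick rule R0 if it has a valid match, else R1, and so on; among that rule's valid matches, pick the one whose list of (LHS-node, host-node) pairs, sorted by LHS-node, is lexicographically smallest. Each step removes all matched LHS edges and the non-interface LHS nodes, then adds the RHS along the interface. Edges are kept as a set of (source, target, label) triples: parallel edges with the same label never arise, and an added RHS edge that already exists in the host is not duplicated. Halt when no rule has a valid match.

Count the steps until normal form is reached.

[0] host  ⇒  9 nodes, 4 edges  {1-q->0 2-q->0 2-r->2 2-q->4}
[1] R2 @ {0↦3, 1↦2, 2↦0, 3↦6}  ⇒  7 nodes, 3 edges  {1-q->0 2-r->2 2-q->4}
[2] R2 @ {0↦5, 1↦2, 2↦4, 3↦8}  ⇒  5 nodes, 2 edges  {1-q->0 2-r->2}
final graph: no rule applies after step 2

Answer: 2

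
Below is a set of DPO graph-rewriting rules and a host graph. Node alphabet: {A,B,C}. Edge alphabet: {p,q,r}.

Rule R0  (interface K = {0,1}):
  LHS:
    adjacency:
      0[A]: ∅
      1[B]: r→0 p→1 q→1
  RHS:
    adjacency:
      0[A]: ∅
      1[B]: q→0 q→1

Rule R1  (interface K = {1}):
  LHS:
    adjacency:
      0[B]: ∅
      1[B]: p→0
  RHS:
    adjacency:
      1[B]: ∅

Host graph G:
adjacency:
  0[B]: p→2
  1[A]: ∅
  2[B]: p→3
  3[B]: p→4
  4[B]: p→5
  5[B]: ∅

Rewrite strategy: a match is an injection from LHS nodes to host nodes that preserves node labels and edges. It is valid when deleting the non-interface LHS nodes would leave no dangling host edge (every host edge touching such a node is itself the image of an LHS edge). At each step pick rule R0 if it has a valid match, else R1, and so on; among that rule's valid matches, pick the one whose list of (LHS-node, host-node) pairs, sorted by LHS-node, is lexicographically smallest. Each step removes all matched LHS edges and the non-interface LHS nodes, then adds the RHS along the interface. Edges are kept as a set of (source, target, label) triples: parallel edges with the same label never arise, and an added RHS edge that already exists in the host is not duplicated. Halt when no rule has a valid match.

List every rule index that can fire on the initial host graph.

Answer: [R1]

Derivation:
R0: no valid match — LHS pattern not found
R1: 1 valid match — {0↦5, 1↦4}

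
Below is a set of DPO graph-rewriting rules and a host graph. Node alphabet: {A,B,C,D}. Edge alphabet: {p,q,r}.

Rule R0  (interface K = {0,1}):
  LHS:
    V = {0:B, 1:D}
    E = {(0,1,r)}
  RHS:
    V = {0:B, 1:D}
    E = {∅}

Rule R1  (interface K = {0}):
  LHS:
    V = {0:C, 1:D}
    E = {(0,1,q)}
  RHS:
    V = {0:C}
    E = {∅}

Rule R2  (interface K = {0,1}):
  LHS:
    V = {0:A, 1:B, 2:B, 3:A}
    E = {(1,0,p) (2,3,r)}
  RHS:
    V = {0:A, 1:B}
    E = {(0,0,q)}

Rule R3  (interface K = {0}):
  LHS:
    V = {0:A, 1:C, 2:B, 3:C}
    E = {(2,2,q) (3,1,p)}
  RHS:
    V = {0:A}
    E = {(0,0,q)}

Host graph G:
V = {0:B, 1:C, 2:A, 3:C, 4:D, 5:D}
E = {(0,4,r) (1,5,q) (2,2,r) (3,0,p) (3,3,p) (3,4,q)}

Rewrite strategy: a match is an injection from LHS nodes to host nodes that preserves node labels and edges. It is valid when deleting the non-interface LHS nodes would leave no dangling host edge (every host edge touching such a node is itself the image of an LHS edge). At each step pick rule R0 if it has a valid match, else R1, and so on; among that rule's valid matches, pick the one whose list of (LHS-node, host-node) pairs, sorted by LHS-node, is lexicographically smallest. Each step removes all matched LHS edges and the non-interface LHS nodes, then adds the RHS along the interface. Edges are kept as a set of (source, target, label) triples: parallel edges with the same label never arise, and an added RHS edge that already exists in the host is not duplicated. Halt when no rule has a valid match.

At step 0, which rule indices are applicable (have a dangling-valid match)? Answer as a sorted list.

Answer: [R0,R1]

Steps:
R0: 1 valid match — {0↦0, 1↦4}
R1: 1 valid match — {0↦1, 1↦5}
R2: no valid match — LHS pattern not found
R3: no valid match — LHS pattern not found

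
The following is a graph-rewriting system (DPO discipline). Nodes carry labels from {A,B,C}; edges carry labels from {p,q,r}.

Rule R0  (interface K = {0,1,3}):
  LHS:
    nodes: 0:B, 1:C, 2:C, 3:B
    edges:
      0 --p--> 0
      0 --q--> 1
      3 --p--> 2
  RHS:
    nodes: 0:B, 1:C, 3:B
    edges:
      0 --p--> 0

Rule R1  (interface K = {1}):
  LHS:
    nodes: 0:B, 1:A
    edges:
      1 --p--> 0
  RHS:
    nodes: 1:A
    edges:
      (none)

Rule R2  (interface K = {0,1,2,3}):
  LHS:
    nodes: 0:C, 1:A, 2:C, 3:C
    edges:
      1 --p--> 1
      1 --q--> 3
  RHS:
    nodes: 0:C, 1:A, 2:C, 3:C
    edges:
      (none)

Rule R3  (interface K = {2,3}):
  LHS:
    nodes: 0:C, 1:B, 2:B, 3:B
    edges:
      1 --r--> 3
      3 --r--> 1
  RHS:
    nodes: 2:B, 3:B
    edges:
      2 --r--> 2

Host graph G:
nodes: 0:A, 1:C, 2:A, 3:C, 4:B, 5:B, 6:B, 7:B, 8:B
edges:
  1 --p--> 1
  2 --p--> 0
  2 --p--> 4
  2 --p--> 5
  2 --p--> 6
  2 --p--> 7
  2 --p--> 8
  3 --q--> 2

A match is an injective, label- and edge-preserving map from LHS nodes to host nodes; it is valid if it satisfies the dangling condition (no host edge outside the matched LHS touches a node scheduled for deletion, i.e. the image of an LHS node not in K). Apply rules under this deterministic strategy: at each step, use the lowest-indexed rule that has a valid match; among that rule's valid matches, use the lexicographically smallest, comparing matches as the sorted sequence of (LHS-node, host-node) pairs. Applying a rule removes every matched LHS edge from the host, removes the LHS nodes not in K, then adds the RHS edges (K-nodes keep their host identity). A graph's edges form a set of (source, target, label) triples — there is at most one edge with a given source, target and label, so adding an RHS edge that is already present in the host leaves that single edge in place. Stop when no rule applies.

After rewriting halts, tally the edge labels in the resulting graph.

[0] host  ⇒  9 nodes, 8 edges  {1-p->1 2-p->0 2-p->4 2-p->5 2-p->6 2-p->7 2-p->8 3-q->2}
[1] R1 @ {0↦4, 1↦2}  ⇒  8 nodes, 7 edges  {1-p->1 2-p->0 2-p->5 2-p->6 2-p->7 2-p->8 3-q->2}
[2] R1 @ {0↦5, 1↦2}  ⇒  7 nodes, 6 edges  {1-p->1 2-p->0 2-p->6 2-p->7 2-p->8 3-q->2}
[3] R1 @ {0↦6, 1↦2}  ⇒  6 nodes, 5 edges  {1-p->1 2-p->0 2-p->7 2-p->8 3-q->2}
[4] R1 @ {0↦7, 1↦2}  ⇒  5 nodes, 4 edges  {1-p->1 2-p->0 2-p->8 3-q->2}
[5] R1 @ {0↦8, 1↦2}  ⇒  4 nodes, 3 edges  {1-p->1 2-p->0 3-q->2}
final graph: no rule applies after step 5
NF edges: [(1, 1, 'p'), (2, 0, 'p'), (3, 2, 'q')]

Answer: p:2 q:1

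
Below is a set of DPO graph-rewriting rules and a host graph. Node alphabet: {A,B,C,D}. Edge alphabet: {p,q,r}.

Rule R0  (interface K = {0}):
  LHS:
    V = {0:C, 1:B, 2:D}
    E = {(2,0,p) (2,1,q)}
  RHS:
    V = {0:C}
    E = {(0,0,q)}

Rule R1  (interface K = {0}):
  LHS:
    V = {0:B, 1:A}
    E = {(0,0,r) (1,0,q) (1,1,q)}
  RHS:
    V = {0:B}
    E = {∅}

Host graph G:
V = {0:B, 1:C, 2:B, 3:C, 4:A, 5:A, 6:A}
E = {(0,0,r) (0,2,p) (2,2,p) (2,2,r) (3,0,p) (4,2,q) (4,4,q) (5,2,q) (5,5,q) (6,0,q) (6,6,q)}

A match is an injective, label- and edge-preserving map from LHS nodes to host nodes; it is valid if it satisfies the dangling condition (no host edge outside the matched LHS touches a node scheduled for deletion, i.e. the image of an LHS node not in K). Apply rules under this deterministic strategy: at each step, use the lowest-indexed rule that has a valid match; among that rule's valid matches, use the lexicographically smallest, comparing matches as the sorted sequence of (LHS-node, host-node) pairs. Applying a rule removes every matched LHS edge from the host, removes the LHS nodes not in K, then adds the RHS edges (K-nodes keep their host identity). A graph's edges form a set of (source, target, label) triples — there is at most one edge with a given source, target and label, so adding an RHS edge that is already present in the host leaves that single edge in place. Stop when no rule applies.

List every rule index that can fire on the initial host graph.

R0: no valid match — LHS pattern not found
R1: 3 valid matches — {0↦0, 1↦6}, {0↦2, 1↦4}, {0↦2, 1↦5}

Answer: [R1]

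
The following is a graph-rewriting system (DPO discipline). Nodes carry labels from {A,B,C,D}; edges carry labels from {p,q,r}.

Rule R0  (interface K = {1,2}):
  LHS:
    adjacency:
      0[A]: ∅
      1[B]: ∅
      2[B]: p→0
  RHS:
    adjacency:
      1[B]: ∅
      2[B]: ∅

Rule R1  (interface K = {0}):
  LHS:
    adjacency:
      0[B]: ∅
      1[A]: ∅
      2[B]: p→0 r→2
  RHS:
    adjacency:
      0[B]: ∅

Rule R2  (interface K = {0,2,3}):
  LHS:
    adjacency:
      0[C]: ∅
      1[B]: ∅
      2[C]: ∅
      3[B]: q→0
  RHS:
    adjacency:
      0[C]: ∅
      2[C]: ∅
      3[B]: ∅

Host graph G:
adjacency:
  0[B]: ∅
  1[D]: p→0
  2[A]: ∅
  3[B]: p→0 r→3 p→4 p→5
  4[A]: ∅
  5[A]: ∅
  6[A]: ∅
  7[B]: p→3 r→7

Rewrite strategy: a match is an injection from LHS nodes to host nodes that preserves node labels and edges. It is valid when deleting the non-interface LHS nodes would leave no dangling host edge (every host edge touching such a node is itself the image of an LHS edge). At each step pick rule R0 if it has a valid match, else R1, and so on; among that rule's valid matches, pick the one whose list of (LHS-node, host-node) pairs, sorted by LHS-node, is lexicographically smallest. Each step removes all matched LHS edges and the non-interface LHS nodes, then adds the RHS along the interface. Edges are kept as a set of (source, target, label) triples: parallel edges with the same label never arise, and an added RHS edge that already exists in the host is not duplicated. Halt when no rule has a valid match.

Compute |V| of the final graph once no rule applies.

Answer: 2

Rewrite trace:
initial: |V|=8 |E|=7  E = 1-p->0 3-p->0 3-r->3 3-p->4 3-p->5 7-p->3 7-r->7
step 1: apply R0 at {0↦4, 1↦0, 2↦3}  → |V|=7 |E|=6  E = 1-p->0 3-p->0 3-r->3 3-p->5 7-p->3 7-r->7
step 2: apply R0 at {0↦5, 1↦0, 2↦3}  → |V|=6 |E|=5  E = 1-p->0 3-p->0 3-r->3 7-p->3 7-r->7
step 3: apply R1 at {0↦3, 1↦2, 2↦7}  → |V|=4 |E|=3  E = 1-p->0 3-p->0 3-r->3
step 4: apply R1 at {0↦0, 1↦6, 2↦3}  → |V|=2 |E|=1  E = 1-p->0
normal form: no rule applies after step 4
NF nodes: {0:B, 1:D}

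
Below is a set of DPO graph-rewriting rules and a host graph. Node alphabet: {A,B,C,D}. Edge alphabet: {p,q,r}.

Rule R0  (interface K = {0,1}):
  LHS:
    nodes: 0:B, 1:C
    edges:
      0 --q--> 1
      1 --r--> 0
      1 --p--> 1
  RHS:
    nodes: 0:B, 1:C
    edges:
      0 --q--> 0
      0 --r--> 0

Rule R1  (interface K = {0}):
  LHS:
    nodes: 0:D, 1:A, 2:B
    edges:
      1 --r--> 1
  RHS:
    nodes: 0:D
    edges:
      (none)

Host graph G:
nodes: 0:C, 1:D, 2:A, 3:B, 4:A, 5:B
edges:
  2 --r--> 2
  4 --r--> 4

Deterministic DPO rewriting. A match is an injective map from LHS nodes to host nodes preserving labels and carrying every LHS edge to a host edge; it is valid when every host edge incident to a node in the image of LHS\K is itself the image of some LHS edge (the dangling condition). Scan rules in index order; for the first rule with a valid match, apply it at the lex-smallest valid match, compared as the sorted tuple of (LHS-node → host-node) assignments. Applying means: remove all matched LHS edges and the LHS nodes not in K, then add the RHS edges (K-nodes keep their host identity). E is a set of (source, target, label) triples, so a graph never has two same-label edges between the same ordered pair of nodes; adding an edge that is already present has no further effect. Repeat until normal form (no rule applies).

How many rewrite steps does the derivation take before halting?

Answer: 2

Derivation:
start.  V:6 E:2  edges: 2-r->2 4-r->4
1. fire R1 via {0↦1, 1↦2, 2↦3}  →  V:4 E:1  edges: 4-r->4
2. fire R1 via {0↦1, 1↦4, 2↦5}  →  V:2 E:0  edges: ∅
normal form: no rule applies after step 2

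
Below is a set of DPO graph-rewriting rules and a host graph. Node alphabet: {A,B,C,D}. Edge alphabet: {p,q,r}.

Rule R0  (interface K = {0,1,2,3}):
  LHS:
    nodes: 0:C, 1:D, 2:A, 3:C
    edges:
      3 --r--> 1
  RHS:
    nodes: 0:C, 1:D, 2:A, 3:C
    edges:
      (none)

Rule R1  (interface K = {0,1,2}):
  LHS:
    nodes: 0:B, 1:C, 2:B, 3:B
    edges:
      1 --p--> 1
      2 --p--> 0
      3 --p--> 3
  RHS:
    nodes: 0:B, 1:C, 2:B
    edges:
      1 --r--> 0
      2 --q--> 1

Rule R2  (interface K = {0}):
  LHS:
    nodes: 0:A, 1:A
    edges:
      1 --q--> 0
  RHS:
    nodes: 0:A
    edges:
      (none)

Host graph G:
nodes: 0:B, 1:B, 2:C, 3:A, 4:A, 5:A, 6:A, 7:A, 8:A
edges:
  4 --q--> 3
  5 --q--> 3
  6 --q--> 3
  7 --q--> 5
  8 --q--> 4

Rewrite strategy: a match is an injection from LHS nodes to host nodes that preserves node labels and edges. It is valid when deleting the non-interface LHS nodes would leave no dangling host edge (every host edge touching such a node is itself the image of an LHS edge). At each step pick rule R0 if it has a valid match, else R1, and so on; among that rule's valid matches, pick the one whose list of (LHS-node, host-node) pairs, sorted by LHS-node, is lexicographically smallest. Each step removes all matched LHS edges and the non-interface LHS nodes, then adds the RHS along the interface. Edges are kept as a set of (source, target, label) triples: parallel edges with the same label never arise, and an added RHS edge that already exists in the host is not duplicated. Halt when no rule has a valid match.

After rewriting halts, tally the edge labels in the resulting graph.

[0] host  ⇒  9 nodes, 5 edges  {4-q->3 5-q->3 6-q->3 7-q->5 8-q->4}
[1] R2 @ {0↦3, 1↦6}  ⇒  8 nodes, 4 edges  {4-q->3 5-q->3 7-q->5 8-q->4}
[2] R2 @ {0↦4, 1↦8}  ⇒  7 nodes, 3 edges  {4-q->3 5-q->3 7-q->5}
[3] R2 @ {0↦3, 1↦4}  ⇒  6 nodes, 2 edges  {5-q->3 7-q->5}
[4] R2 @ {0↦5, 1↦7}  ⇒  5 nodes, 1 edges  {5-q->3}
[5] R2 @ {0↦3, 1↦5}  ⇒  4 nodes, 0 edges  {∅}
normal form: no rule applies after step 5
NF edges: []

Answer: (no edges)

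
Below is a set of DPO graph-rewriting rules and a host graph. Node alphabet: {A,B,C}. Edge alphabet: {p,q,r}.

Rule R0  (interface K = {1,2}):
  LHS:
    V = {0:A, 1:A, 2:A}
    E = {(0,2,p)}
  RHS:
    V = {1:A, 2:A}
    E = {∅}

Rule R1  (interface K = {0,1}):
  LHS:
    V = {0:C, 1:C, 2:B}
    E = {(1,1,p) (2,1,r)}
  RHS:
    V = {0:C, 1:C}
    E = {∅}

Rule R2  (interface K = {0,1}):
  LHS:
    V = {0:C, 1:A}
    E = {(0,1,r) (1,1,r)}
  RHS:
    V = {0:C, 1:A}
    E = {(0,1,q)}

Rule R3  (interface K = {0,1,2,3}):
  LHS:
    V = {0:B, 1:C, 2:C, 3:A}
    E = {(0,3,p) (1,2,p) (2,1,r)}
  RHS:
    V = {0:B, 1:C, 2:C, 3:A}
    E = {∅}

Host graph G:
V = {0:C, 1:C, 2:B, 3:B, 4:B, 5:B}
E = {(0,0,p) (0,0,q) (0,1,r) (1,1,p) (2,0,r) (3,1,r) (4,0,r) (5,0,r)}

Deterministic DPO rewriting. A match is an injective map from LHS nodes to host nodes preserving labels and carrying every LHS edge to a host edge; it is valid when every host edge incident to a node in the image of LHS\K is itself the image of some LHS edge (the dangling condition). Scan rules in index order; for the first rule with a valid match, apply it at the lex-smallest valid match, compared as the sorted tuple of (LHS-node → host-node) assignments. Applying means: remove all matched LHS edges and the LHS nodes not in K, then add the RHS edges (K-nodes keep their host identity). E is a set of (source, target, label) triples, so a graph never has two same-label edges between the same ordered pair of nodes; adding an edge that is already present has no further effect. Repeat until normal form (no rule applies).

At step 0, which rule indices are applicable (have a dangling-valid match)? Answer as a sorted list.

Answer: [R1]

Steps:
R0: no valid match — LHS pattern not found
R1: 4 valid matches — {0↦0, 1↦1, 2↦3}, {0↦1, 1↦0, 2↦2}, {0↦1, 1↦0, 2↦4} (+1 more)
R2: no valid match — LHS pattern not found
R3: no valid match — LHS pattern not found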